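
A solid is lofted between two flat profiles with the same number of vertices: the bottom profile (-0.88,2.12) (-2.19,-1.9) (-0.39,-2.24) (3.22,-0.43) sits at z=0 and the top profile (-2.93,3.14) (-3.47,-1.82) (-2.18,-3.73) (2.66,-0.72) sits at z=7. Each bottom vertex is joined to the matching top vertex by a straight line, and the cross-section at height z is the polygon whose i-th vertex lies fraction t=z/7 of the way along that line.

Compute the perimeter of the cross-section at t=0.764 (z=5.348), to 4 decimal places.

Perimeter at t=0.764: 18.5134

Cross-section at t=0.764: each vertex is (1-t)·p0[i] + t·p1[i].
  v1: (1-0.764)·(-0.88,2.12) + 0.764·(-2.93,3.14) = (-2.4462,2.8993)
  v2: (1-0.764)·(-2.19,-1.9) + 0.764·(-3.47,-1.82) = (-3.1679,-1.8389)
  v3: (1-0.764)·(-0.39,-2.24) + 0.764·(-2.18,-3.73) = (-1.7576,-3.3784)
  v4: (1-0.764)·(3.22,-0.43) + 0.764·(2.66,-0.72) = (2.7922,-0.6516)
Perimeter = Σ |v_{i+1} − v_i|:
  edge 1→2: √(-0.7217² + -4.7382²) = 4.7928 (running 4.7928)
  edge 2→3: √(1.4104² + -1.5395²) = 2.0878 (running 6.8807)
  edge 3→4: √(4.5497² + 2.7268²) = 5.3043 (running 12.1849)
  edge 4→1: √(-5.2384² + 3.5508²) = 6.3284 (running 18.5134)
Perimeter = 18.5134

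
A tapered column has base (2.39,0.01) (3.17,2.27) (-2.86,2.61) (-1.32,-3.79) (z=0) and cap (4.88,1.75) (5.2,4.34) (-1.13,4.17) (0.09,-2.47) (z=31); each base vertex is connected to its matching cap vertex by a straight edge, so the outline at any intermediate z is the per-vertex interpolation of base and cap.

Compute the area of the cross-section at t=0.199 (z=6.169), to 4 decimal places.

Cross-section at t=0.199: each vertex is (1-t)·p0[i] + t·p1[i].
  v1: (1-0.199)·(2.39,0.01) + 0.199·(4.88,1.75) = (2.8855,0.3563)
  v2: (1-0.199)·(3.17,2.27) + 0.199·(5.2,4.34) = (3.5740,2.6819)
  v3: (1-0.199)·(-2.86,2.61) + 0.199·(-1.13,4.17) = (-2.5157,2.9204)
  v4: (1-0.199)·(-1.32,-3.79) + 0.199·(0.09,-2.47) = (-1.0394,-3.5273)
Shoelace sum Σ(x_i·y_{i+1} − x_{i+1}·y_i):
  i=1: 2.8855·2.6819 − 3.5740·0.3563 = +6.4655 (running +6.4655)
  i=2: 3.5740·2.9204 − -2.5157·2.6819 = +17.1846 (running +23.6500)
  i=3: -2.5157·-3.5273 − -1.0394·2.9204 = +11.9093 (running +35.5594)
  i=4: -1.0394·0.3563 − 2.8855·-3.5273 = +9.8078 (running +45.3672)
Area = |Σ|/2 = |45.3672|/2 = 22.6836

Area at t=0.199: 22.6836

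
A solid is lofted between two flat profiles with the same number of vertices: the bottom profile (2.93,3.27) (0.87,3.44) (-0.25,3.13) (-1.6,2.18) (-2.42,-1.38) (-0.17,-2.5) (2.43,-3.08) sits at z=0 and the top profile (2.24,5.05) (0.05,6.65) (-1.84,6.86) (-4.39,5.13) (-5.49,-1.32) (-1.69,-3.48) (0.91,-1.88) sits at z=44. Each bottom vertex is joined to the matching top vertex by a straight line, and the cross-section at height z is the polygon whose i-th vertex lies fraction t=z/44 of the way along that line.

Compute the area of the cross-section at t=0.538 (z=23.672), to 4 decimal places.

Area at t=0.538: 40.9651

Cross-section at t=0.538: each vertex is (1-t)·p0[i] + t·p1[i].
  v1: (1-0.538)·(2.93,3.27) + 0.538·(2.24,5.05) = (2.5588,4.2276)
  v2: (1-0.538)·(0.87,3.44) + 0.538·(0.05,6.65) = (0.4288,5.1670)
  v3: (1-0.538)·(-0.25,3.13) + 0.538·(-1.84,6.86) = (-1.1054,5.1367)
  v4: (1-0.538)·(-1.6,2.18) + 0.538·(-4.39,5.13) = (-3.1010,3.7671)
  v5: (1-0.538)·(-2.42,-1.38) + 0.538·(-5.49,-1.32) = (-4.0717,-1.3477)
  v6: (1-0.538)·(-0.17,-2.5) + 0.538·(-1.69,-3.48) = (-0.9878,-3.0272)
  v7: (1-0.538)·(2.43,-3.08) + 0.538·(0.91,-1.88) = (1.6122,-2.4344)
Shoelace sum Σ(x_i·y_{i+1} − x_{i+1}·y_i):
  i=1: 2.5588·5.1670 − 0.4288·4.2276 = +11.4082 (running +11.4082)
  i=2: 0.4288·5.1367 − -1.1054·5.1670 = +7.9145 (running +19.3227)
  i=3: -1.1054·3.7671 − -3.1010·5.1367 = +11.7649 (running +31.0876)
  i=4: -3.1010·-1.3477 − -4.0717·3.7671 = +19.5177 (running +50.6053)
  i=5: -4.0717·-3.0272 − -0.9878·-1.3477 = +10.9947 (running +61.5999)
  i=6: -0.9878·-2.4344 − 1.6122·-3.0272 = +7.2852 (running +68.8852)
  i=7: 1.6122·4.2276 − 2.5588·-2.4344 = +13.0451 (running +81.9302)
Area = |Σ|/2 = |81.9302|/2 = 40.9651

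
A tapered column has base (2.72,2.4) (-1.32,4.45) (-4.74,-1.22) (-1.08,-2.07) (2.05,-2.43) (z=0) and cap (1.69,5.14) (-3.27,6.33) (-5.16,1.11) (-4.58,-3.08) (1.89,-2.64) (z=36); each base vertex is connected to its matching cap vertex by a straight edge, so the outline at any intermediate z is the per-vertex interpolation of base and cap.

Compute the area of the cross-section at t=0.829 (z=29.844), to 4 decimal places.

Area at t=0.829: 50.3992

Cross-section at t=0.829: each vertex is (1-t)·p0[i] + t·p1[i].
  v1: (1-0.829)·(2.72,2.4) + 0.829·(1.69,5.14) = (1.8661,4.6715)
  v2: (1-0.829)·(-1.32,4.45) + 0.829·(-3.27,6.33) = (-2.9365,6.0085)
  v3: (1-0.829)·(-4.74,-1.22) + 0.829·(-5.16,1.11) = (-5.0882,0.7116)
  v4: (1-0.829)·(-1.08,-2.07) + 0.829·(-4.58,-3.08) = (-3.9815,-2.9073)
  v5: (1-0.829)·(2.05,-2.43) + 0.829·(1.89,-2.64) = (1.9174,-2.6041)
Shoelace sum Σ(x_i·y_{i+1} − x_{i+1}·y_i):
  i=1: 1.8661·6.0085 − -2.9365·4.6715 = +24.9307 (running +24.9307)
  i=2: -2.9365·0.7116 − -5.0882·6.0085 = +28.4829 (running +53.4135)
  i=3: -5.0882·-2.9073 − -3.9815·0.7116 = +17.6259 (running +71.0395)
  i=4: -3.9815·-2.6041 − 1.9174·-2.9073 = +15.9425 (running +86.9820)
  i=5: 1.9174·4.6715 − 1.8661·-2.6041 = +13.8164 (running +100.7984)
Area = |Σ|/2 = |100.7984|/2 = 50.3992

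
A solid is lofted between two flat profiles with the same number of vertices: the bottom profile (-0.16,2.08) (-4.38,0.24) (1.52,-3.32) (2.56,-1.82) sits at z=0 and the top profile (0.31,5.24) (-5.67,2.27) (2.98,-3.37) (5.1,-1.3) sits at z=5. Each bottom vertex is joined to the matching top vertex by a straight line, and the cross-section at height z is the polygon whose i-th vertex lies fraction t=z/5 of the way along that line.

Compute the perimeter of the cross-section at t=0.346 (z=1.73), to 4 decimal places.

Cross-section at t=0.346: each vertex is (1-t)·p0[i] + t·p1[i].
  v1: (1-0.346)·(-0.16,2.08) + 0.346·(0.31,5.24) = (0.0026,3.1734)
  v2: (1-0.346)·(-4.38,0.24) + 0.346·(-5.67,2.27) = (-4.8263,0.9424)
  v3: (1-0.346)·(1.52,-3.32) + 0.346·(2.98,-3.37) = (2.0252,-3.3373)
  v4: (1-0.346)·(2.56,-1.82) + 0.346·(5.1,-1.3) = (3.4388,-1.6401)
Perimeter = Σ |v_{i+1} − v_i|:
  edge 1→2: √(-4.8290² + -2.2310²) = 5.3194 (running 5.3194)
  edge 2→3: √(6.8515² + -4.2797²) = 8.0783 (running 13.3977)
  edge 3→4: √(1.4137² + 1.6972²) = 2.2089 (running 15.6066)
  edge 4→1: √(-3.4362² + 4.8134²) = 5.9141 (running 21.5207)
Perimeter = 21.5207

Perimeter at t=0.346: 21.5207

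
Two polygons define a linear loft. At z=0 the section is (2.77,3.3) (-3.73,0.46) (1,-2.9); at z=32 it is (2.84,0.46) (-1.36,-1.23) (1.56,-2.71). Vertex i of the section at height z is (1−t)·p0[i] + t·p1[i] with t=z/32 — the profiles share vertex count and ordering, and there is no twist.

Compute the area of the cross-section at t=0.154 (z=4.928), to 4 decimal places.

Cross-section at t=0.154: each vertex is (1-t)·p0[i] + t·p1[i].
  v1: (1-0.154)·(2.77,3.3) + 0.154·(2.84,0.46) = (2.7808,2.8626)
  v2: (1-0.154)·(-3.73,0.46) + 0.154·(-1.36,-1.23) = (-3.3650,0.1997)
  v3: (1-0.154)·(1,-2.9) + 0.154·(1.56,-2.71) = (1.0862,-2.8707)
Shoelace sum Σ(x_i·y_{i+1} − x_{i+1}·y_i):
  i=1: 2.7808·0.1997 − -3.3650·2.8626 = +10.1883 (running +10.1883)
  i=2: -3.3650·-2.8707 − 1.0862·0.1997 = +9.4431 (running +19.6314)
  i=3: 1.0862·2.8626 − 2.7808·-2.8707 = +11.0924 (running +30.7238)
Area = |Σ|/2 = |30.7238|/2 = 15.3619

Area at t=0.154: 15.3619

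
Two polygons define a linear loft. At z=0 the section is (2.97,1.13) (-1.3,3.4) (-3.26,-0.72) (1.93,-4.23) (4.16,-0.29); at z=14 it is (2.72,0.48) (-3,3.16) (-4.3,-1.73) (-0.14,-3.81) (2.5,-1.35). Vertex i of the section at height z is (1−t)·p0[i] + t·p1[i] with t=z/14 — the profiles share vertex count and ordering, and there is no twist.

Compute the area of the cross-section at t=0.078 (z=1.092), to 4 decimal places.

Cross-section at t=0.078: each vertex is (1-t)·p0[i] + t·p1[i].
  v1: (1-0.078)·(2.97,1.13) + 0.078·(2.72,0.48) = (2.9505,1.0793)
  v2: (1-0.078)·(-1.3,3.4) + 0.078·(-3,3.16) = (-1.4326,3.3813)
  v3: (1-0.078)·(-3.26,-0.72) + 0.078·(-4.3,-1.73) = (-3.3411,-0.7988)
  v4: (1-0.078)·(1.93,-4.23) + 0.078·(-0.14,-3.81) = (1.7685,-4.1972)
  v5: (1-0.078)·(4.16,-0.29) + 0.078·(2.5,-1.35) = (4.0305,-0.3727)
Shoelace sum Σ(x_i·y_{i+1} − x_{i+1}·y_i):
  i=1: 2.9505·3.3813 − -1.4326·1.0793 = +11.5227 (running +11.5227)
  i=2: -1.4326·-0.7988 − -3.3411·3.3813 = +12.4416 (running +23.9643)
  i=3: -3.3411·-4.1972 − 1.7685·-0.7988 = +15.4362 (running +39.4004)
  i=4: 1.7685·-0.3727 − 4.0305·-4.1972 = +16.2580 (running +55.6584)
  i=5: 4.0305·1.0793 − 2.9505·-0.3727 = +5.4497 (running +61.1081)
Area = |Σ|/2 = |61.1081|/2 = 30.5541

Area at t=0.078: 30.5541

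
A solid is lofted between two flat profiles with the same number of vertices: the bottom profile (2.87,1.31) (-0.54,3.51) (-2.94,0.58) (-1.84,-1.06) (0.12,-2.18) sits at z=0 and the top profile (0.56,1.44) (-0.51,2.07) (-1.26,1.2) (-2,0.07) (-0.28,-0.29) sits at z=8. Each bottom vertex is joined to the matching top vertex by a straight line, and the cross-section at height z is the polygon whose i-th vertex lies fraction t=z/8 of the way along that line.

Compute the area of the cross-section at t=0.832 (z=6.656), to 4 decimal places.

Area at t=0.832: 4.8589

Cross-section at t=0.832: each vertex is (1-t)·p0[i] + t·p1[i].
  v1: (1-0.832)·(2.87,1.31) + 0.832·(0.56,1.44) = (0.9481,1.4182)
  v2: (1-0.832)·(-0.54,3.51) + 0.832·(-0.51,2.07) = (-0.5150,2.3119)
  v3: (1-0.832)·(-2.94,0.58) + 0.832·(-1.26,1.2) = (-1.5422,1.0958)
  v4: (1-0.832)·(-1.84,-1.06) + 0.832·(-2,0.07) = (-1.9731,-0.1198)
  v5: (1-0.832)·(0.12,-2.18) + 0.832·(-0.28,-0.29) = (-0.2128,-0.6075)
Shoelace sum Σ(x_i·y_{i+1} − x_{i+1}·y_i):
  i=1: 0.9481·2.3119 − -0.5150·1.4182 = +2.9223 (running +2.9223)
  i=2: -0.5150·1.0958 − -1.5422·2.3119 = +3.0011 (running +5.9234)
  i=3: -1.5422·-0.1198 − -1.9731·1.0958 = +2.3470 (running +8.2705)
  i=4: -1.9731·-0.6075 − -0.2128·-0.1198 = +1.1732 (running +9.4437)
  i=5: -0.2128·1.4182 − 0.9481·-0.6075 = +0.2742 (running +9.7179)
Area = |Σ|/2 = |9.7179|/2 = 4.8589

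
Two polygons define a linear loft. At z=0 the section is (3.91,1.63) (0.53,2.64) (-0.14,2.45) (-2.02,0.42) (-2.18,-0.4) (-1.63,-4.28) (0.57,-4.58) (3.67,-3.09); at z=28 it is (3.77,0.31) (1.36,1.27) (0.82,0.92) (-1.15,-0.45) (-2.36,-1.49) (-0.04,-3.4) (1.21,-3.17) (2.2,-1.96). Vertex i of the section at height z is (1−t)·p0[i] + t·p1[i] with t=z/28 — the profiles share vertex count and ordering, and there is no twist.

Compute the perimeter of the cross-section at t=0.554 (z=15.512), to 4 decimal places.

Cross-section at t=0.554: each vertex is (1-t)·p0[i] + t·p1[i].
  v1: (1-0.554)·(3.91,1.63) + 0.554·(3.77,0.31) = (3.8324,0.8987)
  v2: (1-0.554)·(0.53,2.64) + 0.554·(1.36,1.27) = (0.9898,1.8810)
  v3: (1-0.554)·(-0.14,2.45) + 0.554·(0.82,0.92) = (0.3918,1.6024)
  v4: (1-0.554)·(-2.02,0.42) + 0.554·(-1.15,-0.45) = (-1.5380,-0.0620)
  v5: (1-0.554)·(-2.18,-0.4) + 0.554·(-2.36,-1.49) = (-2.2797,-1.0039)
  v6: (1-0.554)·(-1.63,-4.28) + 0.554·(-0.04,-3.4) = (-0.7491,-3.7925)
  v7: (1-0.554)·(0.57,-4.58) + 0.554·(1.21,-3.17) = (0.9246,-3.7989)
  v8: (1-0.554)·(3.67,-3.09) + 0.554·(2.2,-1.96) = (2.8556,-2.4640)
Perimeter = Σ |v_{i+1} − v_i|:
  edge 1→2: √(-2.8426² + 0.9823²) = 3.0076 (running 3.0076)
  edge 2→3: √(-0.5980² + -0.2786²) = 0.6597 (running 3.6673)
  edge 3→4: √(-1.9299² + -1.6644²) = 2.5484 (running 6.2157)
  edge 4→5: √(-0.7417² + -0.9419²) = 1.1989 (running 7.4145)
  edge 5→6: √(1.5306² + -2.7886²) = 3.1810 (running 10.5956)
  edge 6→7: √(1.6737² + -0.0064²) = 1.6737 (running 12.2693)
  edge 7→8: √(1.9311² + 1.3349²) = 2.3475 (running 14.6168)
  edge 8→1: √(0.9768² + 3.3627²) = 3.5017 (running 18.1185)
Perimeter = 18.1185

Perimeter at t=0.554: 18.1185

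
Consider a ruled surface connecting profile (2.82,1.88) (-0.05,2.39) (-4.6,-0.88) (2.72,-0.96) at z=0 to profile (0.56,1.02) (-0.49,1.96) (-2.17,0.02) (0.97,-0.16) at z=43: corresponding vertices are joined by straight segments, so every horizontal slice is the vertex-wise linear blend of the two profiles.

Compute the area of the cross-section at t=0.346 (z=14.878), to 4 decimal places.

Cross-section at t=0.346: each vertex is (1-t)·p0[i] + t·p1[i].
  v1: (1-0.346)·(2.82,1.88) + 0.346·(0.56,1.02) = (2.0380,1.5824)
  v2: (1-0.346)·(-0.05,2.39) + 0.346·(-0.49,1.96) = (-0.2022,2.2412)
  v3: (1-0.346)·(-4.6,-0.88) + 0.346·(-2.17,0.02) = (-3.7592,-0.5686)
  v4: (1-0.346)·(2.72,-0.96) + 0.346·(0.97,-0.16) = (2.1145,-0.6832)
Shoelace sum Σ(x_i·y_{i+1} − x_{i+1}·y_i):
  i=1: 2.0380·2.2412 − -0.2022·1.5824 = +4.8877 (running +4.8877)
  i=2: -0.2022·-0.5686 − -3.7592·2.2412 = +8.5402 (running +13.4280)
  i=3: -3.7592·-0.6832 − 2.1145·-0.5686 = +3.7706 (running +17.1986)
  i=4: 2.1145·1.5824 − 2.0380·-0.6832 = +4.7385 (running +21.9370)
Area = |Σ|/2 = |21.9370|/2 = 10.9685

Area at t=0.346: 10.9685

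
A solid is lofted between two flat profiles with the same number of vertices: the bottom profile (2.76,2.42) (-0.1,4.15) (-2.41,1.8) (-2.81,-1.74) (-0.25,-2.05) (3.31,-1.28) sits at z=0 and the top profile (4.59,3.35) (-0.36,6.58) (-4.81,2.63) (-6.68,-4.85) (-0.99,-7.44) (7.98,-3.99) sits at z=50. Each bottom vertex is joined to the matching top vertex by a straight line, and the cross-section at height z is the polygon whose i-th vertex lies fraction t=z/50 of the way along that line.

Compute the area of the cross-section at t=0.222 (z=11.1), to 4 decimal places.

Cross-section at t=0.222: each vertex is (1-t)·p0[i] + t·p1[i].
  v1: (1-0.222)·(2.76,2.42) + 0.222·(4.59,3.35) = (3.1663,2.6265)
  v2: (1-0.222)·(-0.1,4.15) + 0.222·(-0.36,6.58) = (-0.1577,4.6895)
  v3: (1-0.222)·(-2.41,1.8) + 0.222·(-4.81,2.63) = (-2.9428,1.9843)
  v4: (1-0.222)·(-2.81,-1.74) + 0.222·(-6.68,-4.85) = (-3.6691,-2.4304)
  v5: (1-0.222)·(-0.25,-2.05) + 0.222·(-0.99,-7.44) = (-0.4143,-3.2466)
  v6: (1-0.222)·(3.31,-1.28) + 0.222·(7.98,-3.99) = (4.3467,-1.8816)
Shoelace sum Σ(x_i·y_{i+1} − x_{i+1}·y_i):
  i=1: 3.1663·4.6895 − -0.1577·2.6265 = +15.2623 (running +15.2623)
  i=2: -0.1577·1.9843 − -2.9428·4.6895 = +13.4872 (running +28.7495)
  i=3: -2.9428·-2.4304 − -3.6691·1.9843 = +14.4328 (running +43.1822)
  i=4: -3.6691·-3.2466 − -0.4143·-2.4304 = +10.9053 (running +54.0875)
  i=5: -0.4143·-1.8816 − 4.3467·-3.2466 = +14.8916 (running +68.9791)
  i=6: 4.3467·2.6265 − 3.1663·-1.8816 = +17.3742 (running +86.3533)
Area = |Σ|/2 = |86.3533|/2 = 43.1767

Area at t=0.222: 43.1767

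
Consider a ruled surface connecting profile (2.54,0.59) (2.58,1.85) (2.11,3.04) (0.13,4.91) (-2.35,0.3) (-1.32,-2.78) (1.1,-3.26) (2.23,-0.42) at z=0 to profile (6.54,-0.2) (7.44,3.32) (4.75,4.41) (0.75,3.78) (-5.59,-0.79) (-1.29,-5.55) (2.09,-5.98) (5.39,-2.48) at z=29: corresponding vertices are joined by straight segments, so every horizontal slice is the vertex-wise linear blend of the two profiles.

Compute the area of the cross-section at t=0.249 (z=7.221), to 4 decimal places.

Area at t=0.249: 37.7163

Cross-section at t=0.249: each vertex is (1-t)·p0[i] + t·p1[i].
  v1: (1-0.249)·(2.54,0.59) + 0.249·(6.54,-0.2) = (3.5360,0.3933)
  v2: (1-0.249)·(2.58,1.85) + 0.249·(7.44,3.32) = (3.7901,2.2160)
  v3: (1-0.249)·(2.11,3.04) + 0.249·(4.75,4.41) = (2.7674,3.3811)
  v4: (1-0.249)·(0.13,4.91) + 0.249·(0.75,3.78) = (0.2844,4.6286)
  v5: (1-0.249)·(-2.35,0.3) + 0.249·(-5.59,-0.79) = (-3.1568,0.0286)
  v6: (1-0.249)·(-1.32,-2.78) + 0.249·(-1.29,-5.55) = (-1.3125,-3.4697)
  v7: (1-0.249)·(1.1,-3.26) + 0.249·(2.09,-5.98) = (1.3465,-3.9373)
  v8: (1-0.249)·(2.23,-0.42) + 0.249·(5.39,-2.48) = (3.0168,-0.9329)
Shoelace sum Σ(x_i·y_{i+1} − x_{i+1}·y_i):
  i=1: 3.5360·2.2160 − 3.7901·0.3933 = +6.3453 (running +6.3453)
  i=2: 3.7901·3.3811 − 2.7674·2.2160 = +6.6824 (running +13.0277)
  i=3: 2.7674·4.6286 − 0.2844·3.3811 = +11.8476 (running +24.8752)
  i=4: 0.2844·0.0286 − -3.1568·4.6286 = +14.6196 (running +39.4948)
  i=5: -3.1568·-3.4697 − -1.3125·0.0286 = +10.9906 (running +50.4855)
  i=6: -1.3125·-3.9373 − 1.3465·-3.4697 = +9.8398 (running +60.3253)
  i=7: 1.3465·-0.9329 − 3.0168·-3.9373 = +10.6219 (running +70.9472)
  i=8: 3.0168·0.3933 − 3.5360·-0.9329 = +4.4854 (running +75.4326)
Area = |Σ|/2 = |75.4326|/2 = 37.7163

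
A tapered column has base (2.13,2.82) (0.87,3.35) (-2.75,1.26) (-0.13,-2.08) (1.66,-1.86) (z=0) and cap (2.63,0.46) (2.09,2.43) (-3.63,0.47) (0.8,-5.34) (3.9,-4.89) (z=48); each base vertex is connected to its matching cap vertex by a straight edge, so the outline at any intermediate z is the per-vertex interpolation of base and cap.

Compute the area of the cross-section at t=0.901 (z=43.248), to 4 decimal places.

Cross-section at t=0.901: each vertex is (1-t)·p0[i] + t·p1[i].
  v1: (1-0.901)·(2.13,2.82) + 0.901·(2.63,0.46) = (2.5805,0.6936)
  v2: (1-0.901)·(0.87,3.35) + 0.901·(2.09,2.43) = (1.9692,2.5211)
  v3: (1-0.901)·(-2.75,1.26) + 0.901·(-3.63,0.47) = (-3.5429,0.5482)
  v4: (1-0.901)·(-0.13,-2.08) + 0.901·(0.8,-5.34) = (0.7079,-5.0173)
  v5: (1-0.901)·(1.66,-1.86) + 0.901·(3.9,-4.89) = (3.6782,-4.5900)
Shoelace sum Σ(x_i·y_{i+1} − x_{i+1}·y_i):
  i=1: 2.5805·2.5211 − 1.9692·0.6936 = +5.1397 (running +5.1397)
  i=2: 1.9692·0.5482 − -3.5429·2.5211 = +10.0114 (running +15.1511)
  i=3: -3.5429·-5.0173 − 0.7079·0.5482 = +17.3875 (running +32.5386)
  i=4: 0.7079·-4.5900 − 3.6782·-5.0173 = +15.2053 (running +47.7439)
  i=5: 3.6782·0.6936 − 2.5805·-4.5900 = +14.3959 (running +62.1398)
Area = |Σ|/2 = |62.1398|/2 = 31.0699

Area at t=0.901: 31.0699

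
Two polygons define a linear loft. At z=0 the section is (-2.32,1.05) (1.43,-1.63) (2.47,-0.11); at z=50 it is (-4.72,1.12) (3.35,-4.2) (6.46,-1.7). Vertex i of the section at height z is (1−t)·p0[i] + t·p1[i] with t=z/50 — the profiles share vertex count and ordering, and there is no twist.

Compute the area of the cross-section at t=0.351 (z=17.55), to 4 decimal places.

Cross-section at t=0.351: each vertex is (1-t)·p0[i] + t·p1[i].
  v1: (1-0.351)·(-2.32,1.05) + 0.351·(-4.72,1.12) = (-3.1624,1.0746)
  v2: (1-0.351)·(1.43,-1.63) + 0.351·(3.35,-4.2) = (2.1039,-2.5321)
  v3: (1-0.351)·(2.47,-0.11) + 0.351·(6.46,-1.7) = (3.8705,-0.6681)
Shoelace sum Σ(x_i·y_{i+1} − x_{i+1}·y_i):
  i=1: -3.1624·-2.5321 − 2.1039·1.0746 = +5.7466 (running +5.7466)
  i=2: 2.1039·-0.6681 − 3.8705·-2.5321 = +8.3947 (running +14.1414)
  i=3: 3.8705·1.0746 − -3.1624·-0.6681 = +2.0463 (running +16.1877)
Area = |Σ|/2 = |16.1877|/2 = 8.0938

Area at t=0.351: 8.0938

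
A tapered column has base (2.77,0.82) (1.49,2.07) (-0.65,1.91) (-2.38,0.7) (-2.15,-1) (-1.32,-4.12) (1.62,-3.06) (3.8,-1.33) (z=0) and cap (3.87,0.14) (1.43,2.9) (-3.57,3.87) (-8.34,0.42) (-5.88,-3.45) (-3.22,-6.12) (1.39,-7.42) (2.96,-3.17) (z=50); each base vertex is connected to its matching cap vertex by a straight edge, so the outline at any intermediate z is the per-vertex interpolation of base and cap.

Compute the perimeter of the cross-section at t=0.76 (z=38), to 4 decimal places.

Cross-section at t=0.76: each vertex is (1-t)·p0[i] + t·p1[i].
  v1: (1-0.76)·(2.77,0.82) + 0.76·(3.87,0.14) = (3.6060,0.3032)
  v2: (1-0.76)·(1.49,2.07) + 0.76·(1.43,2.9) = (1.4444,2.7008)
  v3: (1-0.76)·(-0.65,1.91) + 0.76·(-3.57,3.87) = (-2.8692,3.3996)
  v4: (1-0.76)·(-2.38,0.7) + 0.76·(-8.34,0.42) = (-6.9096,0.4872)
  v5: (1-0.76)·(-2.15,-1) + 0.76·(-5.88,-3.45) = (-4.9848,-2.8620)
  v6: (1-0.76)·(-1.32,-4.12) + 0.76·(-3.22,-6.12) = (-2.7640,-5.6400)
  v7: (1-0.76)·(1.62,-3.06) + 0.76·(1.39,-7.42) = (1.4452,-6.3736)
  v8: (1-0.76)·(3.8,-1.33) + 0.76·(2.96,-3.17) = (3.1616,-2.7284)
Perimeter = Σ |v_{i+1} − v_i|:
  edge 1→2: √(-2.1616² + 2.3976²) = 3.2282 (running 3.2282)
  edge 2→3: √(-4.3136² + 0.6988²) = 4.3698 (running 7.5980)
  edge 3→4: √(-4.0404² + -2.9124²) = 4.9807 (running 12.5786)
  edge 4→5: √(1.9248² + -3.3492²) = 3.8629 (running 16.4415)
  edge 5→6: √(2.2208² + -2.7780²) = 3.5566 (running 19.9981)
  edge 6→7: √(4.2092² + -0.7336²) = 4.2726 (running 24.2708)
  edge 7→8: √(1.7164² + 3.6452²) = 4.0291 (running 28.2999)
  edge 8→1: √(0.4444² + 3.0316²) = 3.0640 (running 31.3639)
Perimeter = 31.3639

Perimeter at t=0.76: 31.3639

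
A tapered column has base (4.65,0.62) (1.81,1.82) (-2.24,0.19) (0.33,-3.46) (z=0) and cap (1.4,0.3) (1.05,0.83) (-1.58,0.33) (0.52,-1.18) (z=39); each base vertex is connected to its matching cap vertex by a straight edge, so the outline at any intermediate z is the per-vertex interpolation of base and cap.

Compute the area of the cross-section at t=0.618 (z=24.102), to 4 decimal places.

Area at t=0.618: 7.2250

Cross-section at t=0.618: each vertex is (1-t)·p0[i] + t·p1[i].
  v1: (1-0.618)·(4.65,0.62) + 0.618·(1.4,0.3) = (2.6415,0.4222)
  v2: (1-0.618)·(1.81,1.82) + 0.618·(1.05,0.83) = (1.3403,1.2082)
  v3: (1-0.618)·(-2.24,0.19) + 0.618·(-1.58,0.33) = (-1.8321,0.2765)
  v4: (1-0.618)·(0.33,-3.46) + 0.618·(0.52,-1.18) = (0.4474,-2.0510)
Shoelace sum Σ(x_i·y_{i+1} − x_{i+1}·y_i):
  i=1: 2.6415·1.2082 − 1.3403·0.4222 = +2.6255 (running +2.6255)
  i=2: 1.3403·0.2765 − -1.8321·1.2082 = +2.5842 (running +5.2096)
  i=3: -1.8321·-2.0510 − 0.4474·0.2765 = +3.6339 (running +8.8435)
  i=4: 0.4474·0.4222 − 2.6415·-2.0510 = +5.6065 (running +14.4500)
Area = |Σ|/2 = |14.4500|/2 = 7.2250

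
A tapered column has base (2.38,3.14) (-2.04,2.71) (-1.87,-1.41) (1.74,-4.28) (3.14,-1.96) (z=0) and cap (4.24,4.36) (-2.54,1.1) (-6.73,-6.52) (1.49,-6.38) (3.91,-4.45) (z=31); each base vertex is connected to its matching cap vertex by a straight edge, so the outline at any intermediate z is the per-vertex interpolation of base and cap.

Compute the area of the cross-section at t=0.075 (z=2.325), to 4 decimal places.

Area at t=0.075: 30.9938

Cross-section at t=0.075: each vertex is (1-t)·p0[i] + t·p1[i].
  v1: (1-0.075)·(2.38,3.14) + 0.075·(4.24,4.36) = (2.5195,3.2315)
  v2: (1-0.075)·(-2.04,2.71) + 0.075·(-2.54,1.1) = (-2.0775,2.5893)
  v3: (1-0.075)·(-1.87,-1.41) + 0.075·(-6.73,-6.52) = (-2.2345,-1.7932)
  v4: (1-0.075)·(1.74,-4.28) + 0.075·(1.49,-6.38) = (1.7213,-4.4375)
  v5: (1-0.075)·(3.14,-1.96) + 0.075·(3.91,-4.45) = (3.1978,-2.1467)
Shoelace sum Σ(x_i·y_{i+1} − x_{i+1}·y_i):
  i=1: 2.5195·2.5893 − -2.0775·3.2315 = +13.2371 (running +13.2371)
  i=2: -2.0775·-1.7932 − -2.2345·2.5893 = +9.5112 (running +22.7482)
  i=3: -2.2345·-4.4375 − 1.7213·-1.7932 = +13.0022 (running +35.7504)
  i=4: 1.7213·-2.1467 − 3.1978·-4.4375 = +10.4949 (running +46.2454)
  i=5: 3.1978·3.2315 − 2.5195·-2.1467 = +15.7423 (running +61.9876)
Area = |Σ|/2 = |61.9876|/2 = 30.9938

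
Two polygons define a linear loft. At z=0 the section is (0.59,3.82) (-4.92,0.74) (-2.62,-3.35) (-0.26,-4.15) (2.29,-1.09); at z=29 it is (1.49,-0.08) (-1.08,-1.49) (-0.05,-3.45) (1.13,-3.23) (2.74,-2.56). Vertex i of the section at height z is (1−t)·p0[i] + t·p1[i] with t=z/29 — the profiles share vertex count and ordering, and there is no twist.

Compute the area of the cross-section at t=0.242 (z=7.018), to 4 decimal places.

Cross-section at t=0.242: each vertex is (1-t)·p0[i] + t·p1[i].
  v1: (1-0.242)·(0.59,3.82) + 0.242·(1.49,-0.08) = (0.8078,2.8762)
  v2: (1-0.242)·(-4.92,0.74) + 0.242·(-1.08,-1.49) = (-3.9907,0.2003)
  v3: (1-0.242)·(-2.62,-3.35) + 0.242·(-0.05,-3.45) = (-1.9981,-3.3742)
  v4: (1-0.242)·(-0.26,-4.15) + 0.242·(1.13,-3.23) = (0.0764,-3.9274)
  v5: (1-0.242)·(2.29,-1.09) + 0.242·(2.74,-2.56) = (2.3989,-1.4457)
Shoelace sum Σ(x_i·y_{i+1} − x_{i+1}·y_i):
  i=1: 0.8078·0.2003 − -3.9907·2.8762 = +11.6399 (running +11.6399)
  i=2: -3.9907·-3.3742 − -1.9981·0.2003 = +13.8658 (running +25.5057)
  i=3: -1.9981·-3.9274 − 0.0764·-3.3742 = +8.1048 (running +33.6105)
  i=4: 0.0764·-1.4457 − 2.3989·-3.9274 = +9.3109 (running +42.9215)
  i=5: 2.3989·2.8762 − 0.8078·-1.4457 = +8.0676 (running +50.9890)
Area = |Σ|/2 = |50.9890|/2 = 25.4945

Area at t=0.242: 25.4945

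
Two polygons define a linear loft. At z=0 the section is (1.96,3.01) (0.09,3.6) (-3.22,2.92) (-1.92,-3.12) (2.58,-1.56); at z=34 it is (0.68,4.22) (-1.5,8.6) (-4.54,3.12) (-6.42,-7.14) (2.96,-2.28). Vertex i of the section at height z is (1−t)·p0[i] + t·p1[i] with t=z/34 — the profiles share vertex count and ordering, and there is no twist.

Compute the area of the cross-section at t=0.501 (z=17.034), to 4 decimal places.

Area at t=0.501: 49.7472

Cross-section at t=0.501: each vertex is (1-t)·p0[i] + t·p1[i].
  v1: (1-0.501)·(1.96,3.01) + 0.501·(0.68,4.22) = (1.3187,3.6162)
  v2: (1-0.501)·(0.09,3.6) + 0.501·(-1.5,8.6) = (-0.7066,6.1050)
  v3: (1-0.501)·(-3.22,2.92) + 0.501·(-4.54,3.12) = (-3.8813,3.0202)
  v4: (1-0.501)·(-1.92,-3.12) + 0.501·(-6.42,-7.14) = (-4.1745,-5.1340)
  v5: (1-0.501)·(2.58,-1.56) + 0.501·(2.96,-2.28) = (2.7704,-1.9207)
Shoelace sum Σ(x_i·y_{i+1} − x_{i+1}·y_i):
  i=1: 1.3187·6.1050 − -0.7066·3.6162 = +10.6060 (running +10.6060)
  i=2: -0.7066·3.0202 − -3.8813·6.1050 = +21.5614 (running +32.1674)
  i=3: -3.8813·-5.1340 − -4.1745·3.0202 = +32.5346 (running +64.7020)
  i=4: -4.1745·-1.9207 − 2.7704·-5.1340 = +22.2412 (running +86.9432)
  i=5: 2.7704·3.6162 − 1.3187·-1.9207 = +12.5512 (running +99.4944)
Area = |Σ|/2 = |99.4944|/2 = 49.7472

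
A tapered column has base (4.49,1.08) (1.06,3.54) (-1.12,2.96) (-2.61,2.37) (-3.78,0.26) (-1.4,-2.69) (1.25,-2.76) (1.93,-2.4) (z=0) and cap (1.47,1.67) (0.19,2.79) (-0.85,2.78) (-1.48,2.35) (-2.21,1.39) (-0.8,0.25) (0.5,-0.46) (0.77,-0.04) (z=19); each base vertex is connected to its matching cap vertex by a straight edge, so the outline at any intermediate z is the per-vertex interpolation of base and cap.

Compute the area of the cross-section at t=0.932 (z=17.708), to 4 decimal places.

Cross-section at t=0.932: each vertex is (1-t)·p0[i] + t·p1[i].
  v1: (1-0.932)·(4.49,1.08) + 0.932·(1.47,1.67) = (1.6754,1.6299)
  v2: (1-0.932)·(1.06,3.54) + 0.932·(0.19,2.79) = (0.2492,2.8410)
  v3: (1-0.932)·(-1.12,2.96) + 0.932·(-0.85,2.78) = (-0.8684,2.7922)
  v4: (1-0.932)·(-2.61,2.37) + 0.932·(-1.48,2.35) = (-1.5568,2.3514)
  v5: (1-0.932)·(-3.78,0.26) + 0.932·(-2.21,1.39) = (-2.3168,1.3132)
  v6: (1-0.932)·(-1.4,-2.69) + 0.932·(-0.8,0.25) = (-0.8408,0.0501)
  v7: (1-0.932)·(1.25,-2.76) + 0.932·(0.5,-0.46) = (0.5510,-0.6164)
  v8: (1-0.932)·(1.93,-2.4) + 0.932·(0.77,-0.04) = (0.8489,-0.2005)
Shoelace sum Σ(x_i·y_{i+1} − x_{i+1}·y_i):
  i=1: 1.6754·2.8410 − 0.2492·1.6299 = +4.3536 (running +4.3536)
  i=2: 0.2492·2.7922 − -0.8684·2.8410 = +3.1627 (running +7.5163)
  i=3: -0.8684·2.3514 − -1.5568·2.7922 = +2.3052 (running +9.8216)
  i=4: -1.5568·1.3132 − -2.3168·2.3514 = +3.4032 (running +13.2247)
  i=5: -2.3168·0.0501 − -0.8408·1.3132 = +0.9881 (running +14.2128)
  i=6: -0.8408·-0.6164 − 0.5510·0.0501 = +0.4907 (running +14.7035)
  i=7: 0.5510·-0.2005 − 0.8489·-0.6164 = +0.4128 (running +15.1163)
  i=8: 0.8489·1.6299 − 1.6754·-0.2005 = +1.7194 (running +16.8357)
Area = |Σ|/2 = |16.8357|/2 = 8.4179

Area at t=0.932: 8.4179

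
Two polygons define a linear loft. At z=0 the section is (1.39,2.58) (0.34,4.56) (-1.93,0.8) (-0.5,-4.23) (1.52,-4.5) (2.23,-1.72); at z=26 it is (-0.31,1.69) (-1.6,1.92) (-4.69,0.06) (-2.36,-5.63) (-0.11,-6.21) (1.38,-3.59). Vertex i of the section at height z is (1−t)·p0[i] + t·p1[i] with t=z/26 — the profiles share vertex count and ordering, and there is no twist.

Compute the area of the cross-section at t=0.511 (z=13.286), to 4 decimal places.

Cross-section at t=0.511: each vertex is (1-t)·p0[i] + t·p1[i].
  v1: (1-0.511)·(1.39,2.58) + 0.511·(-0.31,1.69) = (0.5213,2.1252)
  v2: (1-0.511)·(0.34,4.56) + 0.511·(-1.6,1.92) = (-0.6513,3.2110)
  v3: (1-0.511)·(-1.93,0.8) + 0.511·(-4.69,0.06) = (-3.3404,0.4219)
  v4: (1-0.511)·(-0.5,-4.23) + 0.511·(-2.36,-5.63) = (-1.4505,-4.9454)
  v5: (1-0.511)·(1.52,-4.5) + 0.511·(-0.11,-6.21) = (0.6871,-5.3738)
  v6: (1-0.511)·(2.23,-1.72) + 0.511·(1.38,-3.59) = (1.7956,-2.6756)
Shoelace sum Σ(x_i·y_{i+1} − x_{i+1}·y_i):
  i=1: 0.5213·3.2110 − -0.6513·2.1252 = +3.0581 (running +3.0581)
  i=2: -0.6513·0.4219 − -3.3404·3.2110 = +10.4510 (running +13.5091)
  i=3: -3.3404·-4.9454 − -1.4505·0.4219 = +17.1313 (running +30.6404)
  i=4: -1.4505·-5.3738 − 0.6871·-4.9454 = +11.1923 (running +41.8327)
  i=5: 0.6871·-2.6756 − 1.7956·-5.3738 = +7.8112 (running +49.6439)
  i=6: 1.7956·2.1252 − 0.5213·-2.6756 = +5.2109 (running +54.8548)
Area = |Σ|/2 = |54.8548|/2 = 27.4274

Area at t=0.511: 27.4274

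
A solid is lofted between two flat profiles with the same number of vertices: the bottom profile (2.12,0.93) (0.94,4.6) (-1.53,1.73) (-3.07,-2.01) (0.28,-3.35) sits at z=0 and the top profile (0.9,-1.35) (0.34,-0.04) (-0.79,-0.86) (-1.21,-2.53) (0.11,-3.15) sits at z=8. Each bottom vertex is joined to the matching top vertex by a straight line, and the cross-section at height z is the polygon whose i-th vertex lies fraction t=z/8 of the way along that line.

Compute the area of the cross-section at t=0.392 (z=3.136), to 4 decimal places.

Area at t=0.392: 13.2101

Cross-section at t=0.392: each vertex is (1-t)·p0[i] + t·p1[i].
  v1: (1-0.392)·(2.12,0.93) + 0.392·(0.9,-1.35) = (1.6418,0.0362)
  v2: (1-0.392)·(0.94,4.6) + 0.392·(0.34,-0.04) = (0.7048,2.7811)
  v3: (1-0.392)·(-1.53,1.73) + 0.392·(-0.79,-0.86) = (-1.2399,0.7147)
  v4: (1-0.392)·(-3.07,-2.01) + 0.392·(-1.21,-2.53) = (-2.3409,-2.2138)
  v5: (1-0.392)·(0.28,-3.35) + 0.392·(0.11,-3.15) = (0.2134,-3.2716)
Shoelace sum Σ(x_i·y_{i+1} − x_{i+1}·y_i):
  i=1: 1.6418·2.7811 − 0.7048·0.0362 = +4.5404 (running +4.5404)
  i=2: 0.7048·0.7147 − -1.2399·2.7811 = +3.9521 (running +8.4925)
  i=3: -1.2399·-2.2138 − -2.3409·0.7147 = +4.4181 (running +12.9105)
  i=4: -2.3409·-3.2716 − 0.2134·-2.2138 = +8.1308 (running +21.0413)
  i=5: 0.2134·0.0362 − 1.6418·-3.2716 = +5.3789 (running +26.4202)
Area = |Σ|/2 = |26.4202|/2 = 13.2101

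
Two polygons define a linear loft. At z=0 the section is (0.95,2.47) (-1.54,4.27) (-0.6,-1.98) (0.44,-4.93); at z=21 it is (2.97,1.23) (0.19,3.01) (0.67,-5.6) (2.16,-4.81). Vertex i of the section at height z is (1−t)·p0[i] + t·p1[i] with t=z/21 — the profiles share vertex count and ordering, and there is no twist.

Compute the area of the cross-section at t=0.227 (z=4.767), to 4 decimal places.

Area at t=0.227: 12.5784

Cross-section at t=0.227: each vertex is (1-t)·p0[i] + t·p1[i].
  v1: (1-0.227)·(0.95,2.47) + 0.227·(2.97,1.23) = (1.4085,2.1885)
  v2: (1-0.227)·(-1.54,4.27) + 0.227·(0.19,3.01) = (-1.1473,3.9840)
  v3: (1-0.227)·(-0.6,-1.98) + 0.227·(0.67,-5.6) = (-0.3117,-2.8017)
  v4: (1-0.227)·(0.44,-4.93) + 0.227·(2.16,-4.81) = (0.8304,-4.9028)
Shoelace sum Σ(x_i·y_{i+1} − x_{i+1}·y_i):
  i=1: 1.4085·3.9840 − -1.1473·2.1885 = +8.1225 (running +8.1225)
  i=2: -1.1473·-2.8017 − -0.3117·3.9840 = +4.4563 (running +12.5787)
  i=3: -0.3117·-4.9028 − 0.8304·-2.8017 = +3.8549 (running +16.4336)
  i=4: 0.8304·2.1885 − 1.4085·-4.9028 = +8.7232 (running +25.1568)
Area = |Σ|/2 = |25.1568|/2 = 12.5784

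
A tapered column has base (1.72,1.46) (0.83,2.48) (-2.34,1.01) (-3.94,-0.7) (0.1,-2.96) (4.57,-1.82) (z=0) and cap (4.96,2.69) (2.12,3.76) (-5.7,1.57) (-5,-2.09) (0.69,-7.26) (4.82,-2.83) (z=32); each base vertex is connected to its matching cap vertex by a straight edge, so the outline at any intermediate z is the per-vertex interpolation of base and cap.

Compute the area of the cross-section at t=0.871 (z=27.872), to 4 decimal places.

Area at t=0.871: 69.5992

Cross-section at t=0.871: each vertex is (1-t)·p0[i] + t·p1[i].
  v1: (1-0.871)·(1.72,1.46) + 0.871·(4.96,2.69) = (4.5420,2.5313)
  v2: (1-0.871)·(0.83,2.48) + 0.871·(2.12,3.76) = (1.9536,3.5949)
  v3: (1-0.871)·(-2.34,1.01) + 0.871·(-5.7,1.57) = (-5.2666,1.4978)
  v4: (1-0.871)·(-3.94,-0.7) + 0.871·(-5,-2.09) = (-4.8633,-1.9107)
  v5: (1-0.871)·(0.1,-2.96) + 0.871·(0.69,-7.26) = (0.6139,-6.7053)
  v6: (1-0.871)·(4.57,-1.82) + 0.871·(4.82,-2.83) = (4.7877,-2.6997)
Shoelace sum Σ(x_i·y_{i+1} − x_{i+1}·y_i):
  i=1: 4.5420·3.5949 − 1.9536·2.5313 = +11.3829 (running +11.3829)
  i=2: 1.9536·1.4978 − -5.2666·3.5949 = +21.8587 (running +33.2416)
  i=3: -5.2666·-1.9107 − -4.8633·1.4978 = +17.3468 (running +50.5883)
  i=4: -4.8633·-6.7053 − 0.6139·-1.9107 = +33.7826 (running +84.3709)
  i=5: 0.6139·-2.6997 − 4.7877·-6.7053 = +30.4460 (running +114.8169)
  i=6: 4.7877·2.5313 − 4.5420·-2.6997 = +24.3816 (running +139.1984)
Area = |Σ|/2 = |139.1984|/2 = 69.5992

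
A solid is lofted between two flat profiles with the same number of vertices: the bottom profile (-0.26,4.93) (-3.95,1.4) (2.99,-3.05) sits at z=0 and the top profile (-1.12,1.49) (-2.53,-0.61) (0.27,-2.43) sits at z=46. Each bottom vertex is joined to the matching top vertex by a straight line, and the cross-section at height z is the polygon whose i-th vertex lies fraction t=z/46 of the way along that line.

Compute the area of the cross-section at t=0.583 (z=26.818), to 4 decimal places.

Area at t=0.583: 9.5451

Cross-section at t=0.583: each vertex is (1-t)·p0[i] + t·p1[i].
  v1: (1-0.583)·(-0.26,4.93) + 0.583·(-1.12,1.49) = (-0.7614,2.9245)
  v2: (1-0.583)·(-3.95,1.4) + 0.583·(-2.53,-0.61) = (-3.1221,0.2282)
  v3: (1-0.583)·(2.99,-3.05) + 0.583·(0.27,-2.43) = (1.4042,-2.6885)
Shoelace sum Σ(x_i·y_{i+1} − x_{i+1}·y_i):
  i=1: -0.7614·0.2282 − -3.1221·2.9245 = +8.9569 (running +8.9569)
  i=2: -3.1221·-2.6885 − 1.4042·0.2282 = +8.0736 (running +17.0305)
  i=3: 1.4042·2.9245 − -0.7614·-2.6885 = +2.0597 (running +19.0902)
Area = |Σ|/2 = |19.0902|/2 = 9.5451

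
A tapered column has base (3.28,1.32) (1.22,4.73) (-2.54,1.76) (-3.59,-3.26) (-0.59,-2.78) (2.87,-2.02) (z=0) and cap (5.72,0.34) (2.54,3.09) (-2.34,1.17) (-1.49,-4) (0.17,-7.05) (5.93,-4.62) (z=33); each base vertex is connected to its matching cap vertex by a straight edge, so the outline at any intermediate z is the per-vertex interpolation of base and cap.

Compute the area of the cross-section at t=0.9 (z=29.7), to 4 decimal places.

Cross-section at t=0.9: each vertex is (1-t)·p0[i] + t·p1[i].
  v1: (1-0.9)·(3.28,1.32) + 0.9·(5.72,0.34) = (5.4760,0.4380)
  v2: (1-0.9)·(1.22,4.73) + 0.9·(2.54,3.09) = (2.4080,3.2540)
  v3: (1-0.9)·(-2.54,1.76) + 0.9·(-2.34,1.17) = (-2.3600,1.2290)
  v4: (1-0.9)·(-3.59,-3.26) + 0.9·(-1.49,-4) = (-1.7000,-3.9260)
  v5: (1-0.9)·(-0.59,-2.78) + 0.9·(0.17,-7.05) = (0.0940,-6.6230)
  v6: (1-0.9)·(2.87,-2.02) + 0.9·(5.93,-4.62) = (5.6240,-4.3600)
Shoelace sum Σ(x_i·y_{i+1} − x_{i+1}·y_i):
  i=1: 5.4760·3.2540 − 2.4080·0.4380 = +16.7642 (running +16.7642)
  i=2: 2.4080·1.2290 − -2.3600·3.2540 = +10.6389 (running +27.4031)
  i=3: -2.3600·-3.9260 − -1.7000·1.2290 = +11.3547 (running +38.7577)
  i=4: -1.7000·-6.6230 − 0.0940·-3.9260 = +11.6281 (running +50.3859)
  i=5: 0.0940·-4.3600 − 5.6240·-6.6230 = +36.8379 (running +87.2238)
  i=6: 5.6240·0.4380 − 5.4760·-4.3600 = +26.3387 (running +113.5625)
Area = |Σ|/2 = |113.5625|/2 = 56.7812

Area at t=0.9: 56.7812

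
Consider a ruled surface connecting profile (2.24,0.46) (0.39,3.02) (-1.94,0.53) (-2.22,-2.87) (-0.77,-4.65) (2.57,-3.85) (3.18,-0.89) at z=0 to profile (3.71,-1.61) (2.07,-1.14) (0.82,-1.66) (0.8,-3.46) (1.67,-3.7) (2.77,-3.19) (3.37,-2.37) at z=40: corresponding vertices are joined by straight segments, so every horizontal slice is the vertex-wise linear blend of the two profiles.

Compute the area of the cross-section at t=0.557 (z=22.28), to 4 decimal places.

Area at t=0.557: 13.1328

Cross-section at t=0.557: each vertex is (1-t)·p0[i] + t·p1[i].
  v1: (1-0.557)·(2.24,0.46) + 0.557·(3.71,-1.61) = (3.0588,-0.6930)
  v2: (1-0.557)·(0.39,3.02) + 0.557·(2.07,-1.14) = (1.3258,0.7029)
  v3: (1-0.557)·(-1.94,0.53) + 0.557·(0.82,-1.66) = (-0.4027,-0.6898)
  v4: (1-0.557)·(-2.22,-2.87) + 0.557·(0.8,-3.46) = (-0.5379,-3.1986)
  v5: (1-0.557)·(-0.77,-4.65) + 0.557·(1.67,-3.7) = (0.5891,-4.1208)
  v6: (1-0.557)·(2.57,-3.85) + 0.557·(2.77,-3.19) = (2.6814,-3.4824)
  v7: (1-0.557)·(3.18,-0.89) + 0.557·(3.37,-2.37) = (3.2858,-1.7144)
Shoelace sum Σ(x_i·y_{i+1} − x_{i+1}·y_i):
  i=1: 3.0588·0.7029 − 1.3258·-0.6930 = +3.0687 (running +3.0687)
  i=2: 1.3258·-0.6898 − -0.4027·0.7029 = -0.6315 (running +2.4372)
  i=3: -0.4027·-3.1986 − -0.5379·-0.6898 = +0.9170 (running +3.3542)
  i=4: -0.5379·-4.1208 − 0.5891·-3.1986 = +4.1007 (running +7.4549)
  i=5: 0.5891·-3.4824 − 2.6814·-4.1208 = +8.9982 (running +16.4531)
  i=6: 2.6814·-1.7144 − 3.2858·-3.4824 = +6.8456 (running +23.2987)
  i=7: 3.2858·-0.6930 − 3.0588·-1.7144 = +2.9668 (running +26.2656)
Area = |Σ|/2 = |26.2656|/2 = 13.1328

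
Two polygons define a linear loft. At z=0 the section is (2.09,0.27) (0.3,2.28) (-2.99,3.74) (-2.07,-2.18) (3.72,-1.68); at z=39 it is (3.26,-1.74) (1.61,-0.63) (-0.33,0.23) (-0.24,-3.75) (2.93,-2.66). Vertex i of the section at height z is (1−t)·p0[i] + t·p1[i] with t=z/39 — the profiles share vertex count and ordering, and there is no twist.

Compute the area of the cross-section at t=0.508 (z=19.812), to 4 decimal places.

Area at t=0.508: 14.4550

Cross-section at t=0.508: each vertex is (1-t)·p0[i] + t·p1[i].
  v1: (1-0.508)·(2.09,0.27) + 0.508·(3.26,-1.74) = (2.6844,-0.7511)
  v2: (1-0.508)·(0.3,2.28) + 0.508·(1.61,-0.63) = (0.9655,0.8017)
  v3: (1-0.508)·(-2.99,3.74) + 0.508·(-0.33,0.23) = (-1.6387,1.9569)
  v4: (1-0.508)·(-2.07,-2.18) + 0.508·(-0.24,-3.75) = (-1.1404,-2.9776)
  v5: (1-0.508)·(3.72,-1.68) + 0.508·(2.93,-2.66) = (3.3187,-2.1778)
Shoelace sum Σ(x_i·y_{i+1} − x_{i+1}·y_i):
  i=1: 2.6844·0.8017 − 0.9655·-0.7511 = +2.8773 (running +2.8773)
  i=2: 0.9655·1.9569 − -1.6387·0.8017 = +3.2032 (running +6.0804)
  i=3: -1.6387·-2.9776 − -1.1404·1.9569 = +7.1110 (running +13.1914)
  i=4: -1.1404·-2.1778 − 3.3187·-2.9776 = +12.3651 (running +25.5565)
  i=5: 3.3187·-0.7511 − 2.6844·-2.1778 = +3.3535 (running +28.9100)
Area = |Σ|/2 = |28.9100|/2 = 14.4550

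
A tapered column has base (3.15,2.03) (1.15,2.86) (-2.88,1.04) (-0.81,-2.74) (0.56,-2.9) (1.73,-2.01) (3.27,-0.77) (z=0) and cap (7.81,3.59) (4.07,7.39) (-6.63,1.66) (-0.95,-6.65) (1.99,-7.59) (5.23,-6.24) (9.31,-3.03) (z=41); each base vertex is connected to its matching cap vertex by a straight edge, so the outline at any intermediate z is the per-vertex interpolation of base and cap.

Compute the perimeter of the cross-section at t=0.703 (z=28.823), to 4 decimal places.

Cross-section at t=0.703: each vertex is (1-t)·p0[i] + t·p1[i].
  v1: (1-0.703)·(3.15,2.03) + 0.703·(7.81,3.59) = (6.4260,3.1267)
  v2: (1-0.703)·(1.15,2.86) + 0.703·(4.07,7.39) = (3.2028,6.0446)
  v3: (1-0.703)·(-2.88,1.04) + 0.703·(-6.63,1.66) = (-5.5162,1.4759)
  v4: (1-0.703)·(-0.81,-2.74) + 0.703·(-0.95,-6.65) = (-0.9084,-5.4887)
  v5: (1-0.703)·(0.56,-2.9) + 0.703·(1.99,-7.59) = (1.5653,-6.1971)
  v6: (1-0.703)·(1.73,-2.01) + 0.703·(5.23,-6.24) = (4.1905,-4.9837)
  v7: (1-0.703)·(3.27,-0.77) + 0.703·(9.31,-3.03) = (7.5161,-2.3588)
Perimeter = Σ |v_{i+1} − v_i|:
  edge 1→2: √(-3.2232² + 2.9179²) = 4.3478 (running 4.3478)
  edge 2→3: √(-8.7190² + -4.5687²) = 9.8435 (running 14.1913)
  edge 3→4: √(4.6078² + -6.9646²) = 8.3509 (running 22.5422)
  edge 4→5: √(2.4737² + -0.7083²) = 2.5731 (running 25.1153)
  edge 5→6: √(2.6252² + 1.2134²) = 2.8921 (running 28.0074)
  edge 6→7: √(3.3256² + 2.6249²) = 4.2367 (running 32.2441)
  edge 7→1: √(-1.0901² + 5.4855²) = 5.5927 (running 37.8369)
Perimeter = 37.8369

Perimeter at t=0.703: 37.8369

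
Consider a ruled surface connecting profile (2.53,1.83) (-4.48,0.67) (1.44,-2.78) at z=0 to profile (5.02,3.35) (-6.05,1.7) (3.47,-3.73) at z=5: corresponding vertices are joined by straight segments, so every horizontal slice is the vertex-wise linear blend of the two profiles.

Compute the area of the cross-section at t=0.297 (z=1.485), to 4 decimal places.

Cross-section at t=0.297: each vertex is (1-t)·p0[i] + t·p1[i].
  v1: (1-0.297)·(2.53,1.83) + 0.297·(5.02,3.35) = (3.2695,2.2814)
  v2: (1-0.297)·(-4.48,0.67) + 0.297·(-6.05,1.7) = (-4.9463,0.9759)
  v3: (1-0.297)·(1.44,-2.78) + 0.297·(3.47,-3.73) = (2.0429,-3.0621)
Shoelace sum Σ(x_i·y_{i+1} − x_{i+1}·y_i):
  i=1: 3.2695·0.9759 − -4.9463·2.2814 = +14.4754 (running +14.4754)
  i=2: -4.9463·-3.0621 − 2.0429·0.9759 = +13.1526 (running +27.6280)
  i=3: 2.0429·2.2814 − 3.2695·-3.0621 = +14.6726 (running +42.3006)
Area = |Σ|/2 = |42.3006|/2 = 21.1503

Area at t=0.297: 21.1503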